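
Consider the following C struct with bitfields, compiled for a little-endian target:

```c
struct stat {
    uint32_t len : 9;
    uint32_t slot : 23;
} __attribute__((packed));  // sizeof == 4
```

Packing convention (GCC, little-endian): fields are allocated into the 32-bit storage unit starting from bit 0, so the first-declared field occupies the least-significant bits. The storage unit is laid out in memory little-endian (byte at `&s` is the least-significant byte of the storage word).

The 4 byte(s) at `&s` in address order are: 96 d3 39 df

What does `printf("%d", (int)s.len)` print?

406

[0]=0x96 [1]=0xd3 [2]=0x39 [3]=0xdf (little-endian) → word 0xdf39d396
len [0+:9] = (word>>0) & 0x1ff = 406  ←
slot [9+:23] = (word>>9) & 0x7fffff = 7314665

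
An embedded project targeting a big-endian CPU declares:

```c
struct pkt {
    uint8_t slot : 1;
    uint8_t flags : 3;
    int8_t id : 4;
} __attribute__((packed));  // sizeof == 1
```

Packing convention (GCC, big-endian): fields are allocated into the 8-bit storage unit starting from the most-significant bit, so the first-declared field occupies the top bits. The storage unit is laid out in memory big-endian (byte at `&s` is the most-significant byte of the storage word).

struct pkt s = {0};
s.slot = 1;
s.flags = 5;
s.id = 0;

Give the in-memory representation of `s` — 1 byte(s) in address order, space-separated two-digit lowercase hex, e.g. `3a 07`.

d0

slot (1b) val=1 bits=0x1 at bit 7: 0x80
flags (3b) val=5 bits=0x5 at bit 4: 0xd0
id (4b) val=0 bits=0x0 at bit 0: 0xd0
word = 0xd0 → big-endian bytes:
  [0]=0xd0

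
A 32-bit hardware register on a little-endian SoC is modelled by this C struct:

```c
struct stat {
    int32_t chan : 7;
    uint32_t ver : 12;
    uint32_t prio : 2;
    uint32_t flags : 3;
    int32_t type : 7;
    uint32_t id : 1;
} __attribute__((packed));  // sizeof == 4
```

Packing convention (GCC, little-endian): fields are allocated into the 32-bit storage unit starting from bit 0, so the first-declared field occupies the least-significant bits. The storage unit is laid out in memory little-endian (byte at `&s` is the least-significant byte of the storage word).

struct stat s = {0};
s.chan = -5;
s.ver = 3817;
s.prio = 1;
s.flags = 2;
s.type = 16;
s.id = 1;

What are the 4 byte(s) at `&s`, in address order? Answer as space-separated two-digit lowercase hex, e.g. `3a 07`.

chan (7b) val=-5 bits=0x7b at bit 0: 0x0000007b
ver (12b) val=3817 bits=0xee9 at bit 7: 0x000774fb
prio (2b) val=1 bits=0x1 at bit 19: 0x000f74fb
flags (3b) val=2 bits=0x2 at bit 21: 0x004f74fb
type (7b) val=16 bits=0x10 at bit 24: 0x104f74fb
id (1b) val=1 bits=0x1 at bit 31: 0x904f74fb
word = 0x904f74fb → little-endian bytes:
  [0]=0xfb  [1]=0x74  [2]=0x4f  [3]=0x90

fb 74 4f 90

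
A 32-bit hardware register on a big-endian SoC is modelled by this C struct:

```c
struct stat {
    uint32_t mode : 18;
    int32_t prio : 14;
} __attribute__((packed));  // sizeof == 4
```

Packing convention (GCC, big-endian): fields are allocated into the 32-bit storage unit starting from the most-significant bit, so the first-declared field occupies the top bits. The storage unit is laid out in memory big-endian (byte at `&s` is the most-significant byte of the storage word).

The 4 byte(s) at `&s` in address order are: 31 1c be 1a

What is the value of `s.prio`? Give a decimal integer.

[0]=0x31 [1]=0x1c [2]=0xbe [3]=0x1a (big-endian) → word 0x311cbe1a
mode [14+:18] = (word>>14) & 0x3ffff = 50290
prio [0+:14] = (word>>0) & 0x3fff = 15898  ←
prio signed 14b, MSB=1: 15898 - 16384 = -486

-486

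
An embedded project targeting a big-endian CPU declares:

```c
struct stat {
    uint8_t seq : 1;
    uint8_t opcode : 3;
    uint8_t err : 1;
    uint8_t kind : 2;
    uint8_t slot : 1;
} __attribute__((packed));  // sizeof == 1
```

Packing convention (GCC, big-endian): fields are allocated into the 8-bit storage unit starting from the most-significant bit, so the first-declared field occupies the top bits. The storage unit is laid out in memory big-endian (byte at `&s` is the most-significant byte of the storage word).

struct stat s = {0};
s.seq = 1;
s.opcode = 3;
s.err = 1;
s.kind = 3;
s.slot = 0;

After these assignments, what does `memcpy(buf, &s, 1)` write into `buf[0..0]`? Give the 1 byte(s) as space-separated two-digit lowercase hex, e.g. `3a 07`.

be

seq:1 = 1 → 0x1 << 7 → word 0x80
opcode:3 = 3 → 0x3 << 4 → word 0xb0
err:1 = 1 → 0x1 << 3 → word 0xb8
kind:2 = 3 → 0x3 << 1 → word 0xbe
slot:1 = 0 → 0x0 << 0 → word 0xbe
word = 0xbe → big-endian bytes:
  [0]=0xbe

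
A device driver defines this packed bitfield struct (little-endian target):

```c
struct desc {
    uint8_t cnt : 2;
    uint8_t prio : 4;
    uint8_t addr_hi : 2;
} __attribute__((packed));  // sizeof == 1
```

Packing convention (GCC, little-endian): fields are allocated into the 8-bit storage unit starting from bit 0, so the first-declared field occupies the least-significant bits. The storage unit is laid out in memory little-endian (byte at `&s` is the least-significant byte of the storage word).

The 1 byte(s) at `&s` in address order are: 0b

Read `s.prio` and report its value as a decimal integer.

2

[0]=0x0b (little-endian) → word 0x0b
cnt:2 @ bit 0 → (0x0b>>0)&0x3 = 0x3
prio:4 @ bit 2 → (0x0b>>2)&0xf = 0x2  ←
addr_hi:2 @ bit 6 → (0x0b>>6)&0x3 = 0x0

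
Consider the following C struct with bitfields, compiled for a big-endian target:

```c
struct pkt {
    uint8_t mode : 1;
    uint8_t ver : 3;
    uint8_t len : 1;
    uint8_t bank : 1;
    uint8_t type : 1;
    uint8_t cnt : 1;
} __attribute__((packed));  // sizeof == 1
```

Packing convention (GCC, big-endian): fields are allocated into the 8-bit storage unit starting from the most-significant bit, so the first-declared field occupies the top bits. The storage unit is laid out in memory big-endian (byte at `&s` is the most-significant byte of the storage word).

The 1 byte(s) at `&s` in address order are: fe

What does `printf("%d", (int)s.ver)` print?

[0]=0xfe (big-endian) → word 0xfe
mode [7+:1] = (word>>7) & 0x1 = 1
ver [4+:3] = (word>>4) & 0x7 = 7  ←
len [3+:1] = (word>>3) & 0x1 = 1
bank [2+:1] = (word>>2) & 0x1 = 1
type [1+:1] = (word>>1) & 0x1 = 1
cnt [0+:1] = (word>>0) & 0x1 = 0

7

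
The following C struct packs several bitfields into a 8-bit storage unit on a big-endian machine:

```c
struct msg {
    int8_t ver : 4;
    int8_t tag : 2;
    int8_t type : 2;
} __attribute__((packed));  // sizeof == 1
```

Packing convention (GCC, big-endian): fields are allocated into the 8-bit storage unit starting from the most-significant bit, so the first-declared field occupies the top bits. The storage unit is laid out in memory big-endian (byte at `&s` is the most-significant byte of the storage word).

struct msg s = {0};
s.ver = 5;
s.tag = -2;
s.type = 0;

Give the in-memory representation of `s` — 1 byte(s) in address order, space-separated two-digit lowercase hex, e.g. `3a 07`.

58

ver:4 = 5 → 0x5 << 4 → word 0x50
tag:2 = -2 → 0x2 << 2 → word 0x58
type:2 = 0 → 0x0 << 0 → word 0x58
word = 0x58 → big-endian bytes:
  [0]=0x58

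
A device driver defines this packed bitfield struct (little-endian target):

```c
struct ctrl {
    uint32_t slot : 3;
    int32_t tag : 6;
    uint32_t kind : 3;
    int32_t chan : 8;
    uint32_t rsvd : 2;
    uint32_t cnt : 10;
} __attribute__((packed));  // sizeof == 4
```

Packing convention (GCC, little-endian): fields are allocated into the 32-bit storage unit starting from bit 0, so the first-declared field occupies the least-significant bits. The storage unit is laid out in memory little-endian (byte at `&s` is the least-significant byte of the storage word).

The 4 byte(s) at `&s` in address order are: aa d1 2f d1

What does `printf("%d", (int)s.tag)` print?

-11

[0]=0xaa [1]=0xd1 [2]=0x2f [3]=0xd1 (little-endian) → word 0xd12fd1aa
slot:3 @ bit 0 → (0xd12fd1aa>>0)&0x7 = 0x2
tag:6 @ bit 3 → (0xd12fd1aa>>3)&0x3f = 0x35  ←
kind:3 @ bit 9 → (0xd12fd1aa>>9)&0x7 = 0x0
chan:8 @ bit 12 → (0xd12fd1aa>>12)&0xff = 0xfd
rsvd:2 @ bit 20 → (0xd12fd1aa>>20)&0x3 = 0x2
cnt:10 @ bit 22 → (0xd12fd1aa>>22)&0x3ff = 0x344
tag signed 6b, MSB=1: 53 - 64 = -11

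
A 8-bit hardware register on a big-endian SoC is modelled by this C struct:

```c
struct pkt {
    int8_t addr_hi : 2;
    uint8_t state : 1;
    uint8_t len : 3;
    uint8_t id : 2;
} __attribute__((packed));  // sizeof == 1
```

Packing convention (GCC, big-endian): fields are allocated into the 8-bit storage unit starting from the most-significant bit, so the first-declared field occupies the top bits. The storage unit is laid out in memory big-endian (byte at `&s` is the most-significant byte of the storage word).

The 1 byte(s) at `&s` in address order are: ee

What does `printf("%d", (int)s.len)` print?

[0]=0xee (big-endian) → word 0xee
addr_hi:2 @ bit 6 → (0xee>>6)&0x3 = 0x3
state:1 @ bit 5 → (0xee>>5)&0x1 = 0x1
len:3 @ bit 2 → (0xee>>2)&0x7 = 0x3  ←
id:2 @ bit 0 → (0xee>>0)&0x3 = 0x2

3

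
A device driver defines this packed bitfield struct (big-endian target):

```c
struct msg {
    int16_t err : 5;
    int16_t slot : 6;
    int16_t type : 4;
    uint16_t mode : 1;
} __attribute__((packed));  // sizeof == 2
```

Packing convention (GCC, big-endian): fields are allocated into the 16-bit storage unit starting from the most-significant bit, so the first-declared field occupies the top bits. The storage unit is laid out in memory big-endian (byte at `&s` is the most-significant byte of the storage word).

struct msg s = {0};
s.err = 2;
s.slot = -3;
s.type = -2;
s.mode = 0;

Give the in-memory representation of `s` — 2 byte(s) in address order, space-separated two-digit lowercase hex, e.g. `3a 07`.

17 bc

err (5b) val=2 bits=0x2 at bit 11: 0x1000
slot (6b) val=-3 bits=0x3d at bit 5: 0x17a0
type (4b) val=-2 bits=0xe at bit 1: 0x17bc
mode (1b) val=0 bits=0x0 at bit 0: 0x17bc
word = 0x17bc → big-endian bytes:
  [0]=0x17  [1]=0xbc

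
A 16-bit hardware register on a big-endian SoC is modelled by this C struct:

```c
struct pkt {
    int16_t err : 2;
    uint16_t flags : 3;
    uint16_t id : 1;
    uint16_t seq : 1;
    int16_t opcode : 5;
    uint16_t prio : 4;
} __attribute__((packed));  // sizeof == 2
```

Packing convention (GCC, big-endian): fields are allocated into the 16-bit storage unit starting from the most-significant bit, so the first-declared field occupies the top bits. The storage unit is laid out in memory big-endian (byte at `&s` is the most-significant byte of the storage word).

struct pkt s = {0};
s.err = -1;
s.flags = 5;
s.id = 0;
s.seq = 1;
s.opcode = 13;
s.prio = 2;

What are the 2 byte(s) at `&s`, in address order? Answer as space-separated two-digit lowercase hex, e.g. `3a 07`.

ea d2

err (2b) val=-1 bits=0x3 at bit 14: 0xc000
flags (3b) val=5 bits=0x5 at bit 11: 0xe800
id (1b) val=0 bits=0x0 at bit 10: 0xe800
seq (1b) val=1 bits=0x1 at bit 9: 0xea00
opcode (5b) val=13 bits=0xd at bit 4: 0xead0
prio (4b) val=2 bits=0x2 at bit 0: 0xead2
word = 0xead2 → big-endian bytes:
  [0]=0xea  [1]=0xd2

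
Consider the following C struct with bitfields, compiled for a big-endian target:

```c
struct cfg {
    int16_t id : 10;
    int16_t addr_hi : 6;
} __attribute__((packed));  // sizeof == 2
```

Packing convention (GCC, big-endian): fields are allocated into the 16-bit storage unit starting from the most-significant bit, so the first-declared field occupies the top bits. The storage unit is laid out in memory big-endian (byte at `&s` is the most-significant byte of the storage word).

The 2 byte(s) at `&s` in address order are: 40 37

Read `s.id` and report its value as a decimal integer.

256

[0]=0x40 [1]=0x37 (big-endian) → word 0x4037
id:10 @ bit 6 → (0x4037>>6)&0x3ff = 0x100  ←
addr_hi:6 @ bit 0 → (0x4037>>0)&0x3f = 0x37
id signed 10b, MSB=0: value = 256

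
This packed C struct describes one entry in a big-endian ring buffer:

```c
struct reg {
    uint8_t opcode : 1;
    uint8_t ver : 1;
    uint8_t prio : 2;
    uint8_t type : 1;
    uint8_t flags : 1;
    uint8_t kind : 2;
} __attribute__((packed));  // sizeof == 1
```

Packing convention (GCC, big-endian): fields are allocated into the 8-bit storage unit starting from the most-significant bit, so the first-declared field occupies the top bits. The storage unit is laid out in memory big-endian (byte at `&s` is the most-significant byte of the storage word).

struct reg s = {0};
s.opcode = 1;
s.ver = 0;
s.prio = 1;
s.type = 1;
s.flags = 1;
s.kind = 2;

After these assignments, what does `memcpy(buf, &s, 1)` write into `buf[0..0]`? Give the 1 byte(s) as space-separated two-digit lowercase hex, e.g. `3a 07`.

9e

opcode (1b) val=1 bits=0x1 at bit 7: 0x80
ver (1b) val=0 bits=0x0 at bit 6: 0x80
prio (2b) val=1 bits=0x1 at bit 4: 0x90
type (1b) val=1 bits=0x1 at bit 3: 0x98
flags (1b) val=1 bits=0x1 at bit 2: 0x9c
kind (2b) val=2 bits=0x2 at bit 0: 0x9e
word = 0x9e → big-endian bytes:
  [0]=0x9e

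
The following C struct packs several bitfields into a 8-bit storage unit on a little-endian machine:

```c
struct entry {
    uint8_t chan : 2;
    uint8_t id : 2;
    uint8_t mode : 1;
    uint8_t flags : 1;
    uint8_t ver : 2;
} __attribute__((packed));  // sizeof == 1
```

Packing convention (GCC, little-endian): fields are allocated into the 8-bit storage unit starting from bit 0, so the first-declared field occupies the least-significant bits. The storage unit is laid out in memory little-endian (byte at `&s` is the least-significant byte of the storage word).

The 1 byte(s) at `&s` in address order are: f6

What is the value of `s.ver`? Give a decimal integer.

3

[0]=0xf6 (little-endian) → word 0xf6
chan:2 @ bit 0 → (0xf6>>0)&0x3 = 0x2
id:2 @ bit 2 → (0xf6>>2)&0x3 = 0x1
mode:1 @ bit 4 → (0xf6>>4)&0x1 = 0x1
flags:1 @ bit 5 → (0xf6>>5)&0x1 = 0x1
ver:2 @ bit 6 → (0xf6>>6)&0x3 = 0x3  ←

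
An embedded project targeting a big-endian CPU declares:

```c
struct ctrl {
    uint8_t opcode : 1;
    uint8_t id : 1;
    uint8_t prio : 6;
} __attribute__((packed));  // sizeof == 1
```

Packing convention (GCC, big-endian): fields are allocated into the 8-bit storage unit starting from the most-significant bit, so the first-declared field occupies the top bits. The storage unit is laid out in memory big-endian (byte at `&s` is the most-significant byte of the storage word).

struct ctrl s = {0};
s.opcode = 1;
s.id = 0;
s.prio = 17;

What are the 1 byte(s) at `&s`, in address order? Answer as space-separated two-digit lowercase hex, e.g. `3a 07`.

91

opcode (1b) val=1 bits=0x1 at bit 7: 0x80
id (1b) val=0 bits=0x0 at bit 6: 0x80
prio (6b) val=17 bits=0x11 at bit 0: 0x91
word = 0x91 → big-endian bytes:
  [0]=0x91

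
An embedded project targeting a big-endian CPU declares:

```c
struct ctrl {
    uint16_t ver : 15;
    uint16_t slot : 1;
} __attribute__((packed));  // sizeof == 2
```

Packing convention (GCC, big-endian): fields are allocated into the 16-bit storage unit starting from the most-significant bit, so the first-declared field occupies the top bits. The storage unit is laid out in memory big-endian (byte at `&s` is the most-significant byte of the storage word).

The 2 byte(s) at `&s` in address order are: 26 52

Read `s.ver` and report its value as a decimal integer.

[0]=0x26 [1]=0x52 (big-endian) → word 0x2652
ver:15 @ bit 1 → (0x2652>>1)&0x7fff = 0x1329  ←
slot:1 @ bit 0 → (0x2652>>0)&0x1 = 0x0

4905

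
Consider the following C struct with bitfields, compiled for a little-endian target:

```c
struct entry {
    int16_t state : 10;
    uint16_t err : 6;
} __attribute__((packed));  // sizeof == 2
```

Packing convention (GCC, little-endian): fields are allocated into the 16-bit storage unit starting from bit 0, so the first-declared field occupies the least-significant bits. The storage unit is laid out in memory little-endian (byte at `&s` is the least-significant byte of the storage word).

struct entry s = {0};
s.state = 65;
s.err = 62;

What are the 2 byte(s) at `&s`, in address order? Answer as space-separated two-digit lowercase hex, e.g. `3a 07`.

41 f8

state:10 = 65 → 0x41 << 0 → word 0x0041
err:6 = 62 → 0x3e << 10 → word 0xf841
word = 0xf841 → little-endian bytes:
  [0]=0x41  [1]=0xf8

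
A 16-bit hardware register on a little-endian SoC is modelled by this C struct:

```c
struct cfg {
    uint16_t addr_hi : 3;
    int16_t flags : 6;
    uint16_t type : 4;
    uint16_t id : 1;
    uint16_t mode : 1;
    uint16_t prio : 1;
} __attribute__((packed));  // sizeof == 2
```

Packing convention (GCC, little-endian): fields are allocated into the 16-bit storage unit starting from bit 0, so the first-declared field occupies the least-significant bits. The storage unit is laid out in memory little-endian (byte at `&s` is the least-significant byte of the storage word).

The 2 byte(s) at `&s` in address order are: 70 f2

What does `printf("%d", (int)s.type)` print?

9

[0]=0x70 [1]=0xf2 (little-endian) → word 0xf270
addr_hi [0+:3] = (word>>0) & 0x7 = 0
flags [3+:6] = (word>>3) & 0x3f = 14
type [9+:4] = (word>>9) & 0xf = 9  ←
id [13+:1] = (word>>13) & 0x1 = 1
mode [14+:1] = (word>>14) & 0x1 = 1
prio [15+:1] = (word>>15) & 0x1 = 1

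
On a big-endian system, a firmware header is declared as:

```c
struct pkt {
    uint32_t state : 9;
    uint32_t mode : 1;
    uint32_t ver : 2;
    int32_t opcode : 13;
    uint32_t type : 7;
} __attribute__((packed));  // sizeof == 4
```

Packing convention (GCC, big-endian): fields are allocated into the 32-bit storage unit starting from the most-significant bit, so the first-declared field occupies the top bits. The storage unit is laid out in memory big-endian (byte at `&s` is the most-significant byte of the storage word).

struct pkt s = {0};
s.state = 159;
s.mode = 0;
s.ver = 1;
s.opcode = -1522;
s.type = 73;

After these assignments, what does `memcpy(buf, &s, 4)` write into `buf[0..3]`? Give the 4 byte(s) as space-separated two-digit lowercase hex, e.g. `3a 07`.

4f 9d 07 49

state:9 = 159 → 0x9f << 23 → word 0x4f800000
mode:1 = 0 → 0x0 << 22 → word 0x4f800000
ver:2 = 1 → 0x1 << 20 → word 0x4f900000
opcode:13 = -1522 → 0x1a0e << 7 → word 0x4f9d0700
type:7 = 73 → 0x49 << 0 → word 0x4f9d0749
word = 0x4f9d0749 → big-endian bytes:
  [0]=0x4f  [1]=0x9d  [2]=0x07  [3]=0x49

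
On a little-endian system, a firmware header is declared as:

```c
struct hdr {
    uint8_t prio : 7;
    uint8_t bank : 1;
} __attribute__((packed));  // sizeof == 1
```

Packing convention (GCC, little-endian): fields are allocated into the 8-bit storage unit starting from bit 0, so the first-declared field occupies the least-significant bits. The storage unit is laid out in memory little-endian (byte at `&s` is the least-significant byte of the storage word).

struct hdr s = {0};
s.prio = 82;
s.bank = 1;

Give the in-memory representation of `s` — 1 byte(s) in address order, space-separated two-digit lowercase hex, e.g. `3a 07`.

d2

[0+:7] prio=82 & 0x7f = 0x52; word=0x52
[7+:1] bank=1 & 0x1 = 0x1; word=0xd2
word = 0xd2 → little-endian bytes:
  [0]=0xd2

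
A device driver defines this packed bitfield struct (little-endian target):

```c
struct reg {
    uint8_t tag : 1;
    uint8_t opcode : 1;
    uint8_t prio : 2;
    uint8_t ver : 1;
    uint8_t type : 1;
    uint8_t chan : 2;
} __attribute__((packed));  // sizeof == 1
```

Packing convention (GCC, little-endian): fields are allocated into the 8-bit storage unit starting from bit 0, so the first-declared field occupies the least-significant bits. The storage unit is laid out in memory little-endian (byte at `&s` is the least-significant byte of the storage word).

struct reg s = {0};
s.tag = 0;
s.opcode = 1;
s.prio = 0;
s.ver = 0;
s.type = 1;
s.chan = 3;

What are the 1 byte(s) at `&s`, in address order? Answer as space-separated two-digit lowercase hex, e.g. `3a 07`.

tag (1b) val=0 bits=0x0 at bit 0: 0x00
opcode (1b) val=1 bits=0x1 at bit 1: 0x02
prio (2b) val=0 bits=0x0 at bit 2: 0x02
ver (1b) val=0 bits=0x0 at bit 4: 0x02
type (1b) val=1 bits=0x1 at bit 5: 0x22
chan (2b) val=3 bits=0x3 at bit 6: 0xe2
word = 0xe2 → little-endian bytes:
  [0]=0xe2

e2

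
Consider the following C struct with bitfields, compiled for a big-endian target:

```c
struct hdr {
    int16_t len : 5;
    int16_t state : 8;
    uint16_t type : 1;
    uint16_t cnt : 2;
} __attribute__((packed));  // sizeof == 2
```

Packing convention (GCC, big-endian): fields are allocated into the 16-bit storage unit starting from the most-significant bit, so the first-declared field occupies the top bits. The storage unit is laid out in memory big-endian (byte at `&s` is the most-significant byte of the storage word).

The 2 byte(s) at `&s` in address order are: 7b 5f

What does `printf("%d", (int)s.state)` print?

[0]=0x7b [1]=0x5f (big-endian) → word 0x7b5f
len [11+:5] = (word>>11) & 0x1f = 15
state [3+:8] = (word>>3) & 0xff = 107  ←
type [2+:1] = (word>>2) & 0x1 = 1
cnt [0+:2] = (word>>0) & 0x3 = 3
state signed 8b, MSB=0: value = 107

107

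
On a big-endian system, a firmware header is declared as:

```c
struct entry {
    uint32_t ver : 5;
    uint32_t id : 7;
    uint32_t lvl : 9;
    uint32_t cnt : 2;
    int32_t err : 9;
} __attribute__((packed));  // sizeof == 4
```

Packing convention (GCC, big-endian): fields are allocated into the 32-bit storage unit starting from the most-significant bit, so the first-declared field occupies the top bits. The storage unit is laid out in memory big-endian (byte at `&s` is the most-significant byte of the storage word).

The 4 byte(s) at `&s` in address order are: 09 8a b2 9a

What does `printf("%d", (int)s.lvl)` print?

342

[0]=0x09 [1]=0x8a [2]=0xb2 [3]=0x9a (big-endian) → word 0x098ab29a
ver:5 @ bit 27 → (0x098ab29a>>27)&0x1f = 0x1
id:7 @ bit 20 → (0x098ab29a>>20)&0x7f = 0x18
lvl:9 @ bit 11 → (0x098ab29a>>11)&0x1ff = 0x156  ←
cnt:2 @ bit 9 → (0x098ab29a>>9)&0x3 = 0x1
err:9 @ bit 0 → (0x098ab29a>>0)&0x1ff = 0x9a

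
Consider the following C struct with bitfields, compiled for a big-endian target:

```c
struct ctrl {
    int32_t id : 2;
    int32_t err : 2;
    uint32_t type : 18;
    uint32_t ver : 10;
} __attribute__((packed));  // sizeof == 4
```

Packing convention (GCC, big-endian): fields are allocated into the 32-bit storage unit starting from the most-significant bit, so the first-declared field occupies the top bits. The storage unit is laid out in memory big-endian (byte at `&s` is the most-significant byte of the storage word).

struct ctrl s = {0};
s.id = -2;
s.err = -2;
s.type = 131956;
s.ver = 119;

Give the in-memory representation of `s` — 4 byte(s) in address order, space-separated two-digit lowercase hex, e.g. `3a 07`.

[30+:2] id=-2 & 0x3 = 0x2; word=0x80000000
[28+:2] err=-2 & 0x3 = 0x2; word=0xa0000000
[10+:18] type=131956 & 0x3ffff = 0x20374; word=0xa80dd000
[0+:10] ver=119 & 0x3ff = 0x77; word=0xa80dd077
word = 0xa80dd077 → big-endian bytes:
  [0]=0xa8  [1]=0x0d  [2]=0xd0  [3]=0x77

a8 0d d0 77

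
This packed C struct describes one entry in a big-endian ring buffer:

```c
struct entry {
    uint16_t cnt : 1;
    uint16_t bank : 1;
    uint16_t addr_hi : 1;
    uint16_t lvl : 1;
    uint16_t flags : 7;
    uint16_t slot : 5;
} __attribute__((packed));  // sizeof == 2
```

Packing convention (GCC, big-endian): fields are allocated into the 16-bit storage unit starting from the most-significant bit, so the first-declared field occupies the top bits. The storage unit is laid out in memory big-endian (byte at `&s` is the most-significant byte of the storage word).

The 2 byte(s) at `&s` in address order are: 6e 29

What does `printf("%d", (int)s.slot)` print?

9

[0]=0x6e [1]=0x29 (big-endian) → word 0x6e29
cnt [15+:1] = (word>>15) & 0x1 = 0
bank [14+:1] = (word>>14) & 0x1 = 1
addr_hi [13+:1] = (word>>13) & 0x1 = 1
lvl [12+:1] = (word>>12) & 0x1 = 0
flags [5+:7] = (word>>5) & 0x7f = 113
slot [0+:5] = (word>>0) & 0x1f = 9  ←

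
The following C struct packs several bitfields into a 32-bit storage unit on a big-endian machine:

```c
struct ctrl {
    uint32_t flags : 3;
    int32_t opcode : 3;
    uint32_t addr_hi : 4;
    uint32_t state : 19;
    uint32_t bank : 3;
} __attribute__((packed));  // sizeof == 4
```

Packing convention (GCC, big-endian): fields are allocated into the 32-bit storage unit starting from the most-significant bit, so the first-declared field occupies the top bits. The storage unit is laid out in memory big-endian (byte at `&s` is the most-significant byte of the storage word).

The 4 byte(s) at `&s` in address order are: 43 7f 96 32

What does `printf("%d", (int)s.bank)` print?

2

[0]=0x43 [1]=0x7f [2]=0x96 [3]=0x32 (big-endian) → word 0x437f9632
flags:3 @ bit 29 → (0x437f9632>>29)&0x7 = 0x2
opcode:3 @ bit 26 → (0x437f9632>>26)&0x7 = 0x0
addr_hi:4 @ bit 22 → (0x437f9632>>22)&0xf = 0xd
state:19 @ bit 3 → (0x437f9632>>3)&0x7ffff = 0x7f2c6
bank:3 @ bit 0 → (0x437f9632>>0)&0x7 = 0x2  ←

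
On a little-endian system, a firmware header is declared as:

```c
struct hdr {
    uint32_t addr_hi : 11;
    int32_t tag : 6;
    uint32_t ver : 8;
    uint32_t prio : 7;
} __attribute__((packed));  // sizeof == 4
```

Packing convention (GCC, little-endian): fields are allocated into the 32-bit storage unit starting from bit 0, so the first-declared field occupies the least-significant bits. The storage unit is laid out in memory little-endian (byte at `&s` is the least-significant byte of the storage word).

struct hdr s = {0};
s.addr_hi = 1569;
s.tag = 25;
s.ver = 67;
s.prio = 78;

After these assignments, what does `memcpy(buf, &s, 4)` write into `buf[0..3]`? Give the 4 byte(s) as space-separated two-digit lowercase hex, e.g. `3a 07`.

21 ce 86 9c

addr_hi (11b) val=1569 bits=0x621 at bit 0: 0x00000621
tag (6b) val=25 bits=0x19 at bit 11: 0x0000ce21
ver (8b) val=67 bits=0x43 at bit 17: 0x0086ce21
prio (7b) val=78 bits=0x4e at bit 25: 0x9c86ce21
word = 0x9c86ce21 → little-endian bytes:
  [0]=0x21  [1]=0xce  [2]=0x86  [3]=0x9c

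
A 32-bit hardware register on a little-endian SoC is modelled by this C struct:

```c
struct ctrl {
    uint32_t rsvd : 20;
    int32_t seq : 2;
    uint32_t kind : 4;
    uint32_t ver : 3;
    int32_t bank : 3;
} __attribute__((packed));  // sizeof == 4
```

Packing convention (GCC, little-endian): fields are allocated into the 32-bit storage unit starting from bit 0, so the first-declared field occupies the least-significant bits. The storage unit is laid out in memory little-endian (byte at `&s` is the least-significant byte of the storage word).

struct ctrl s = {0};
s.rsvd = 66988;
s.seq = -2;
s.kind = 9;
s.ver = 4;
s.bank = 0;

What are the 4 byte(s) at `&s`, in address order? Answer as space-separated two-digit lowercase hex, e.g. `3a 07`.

[0+:20] rsvd=66988 & 0xfffff = 0x105ac; word=0x000105ac
[20+:2] seq=-2 & 0x3 = 0x2; word=0x002105ac
[22+:4] kind=9 & 0xf = 0x9; word=0x026105ac
[26+:3] ver=4 & 0x7 = 0x4; word=0x126105ac
[29+:3] bank=0 & 0x7 = 0x0; word=0x126105ac
word = 0x126105ac → little-endian bytes:
  [0]=0xac  [1]=0x05  [2]=0x61  [3]=0x12

ac 05 61 12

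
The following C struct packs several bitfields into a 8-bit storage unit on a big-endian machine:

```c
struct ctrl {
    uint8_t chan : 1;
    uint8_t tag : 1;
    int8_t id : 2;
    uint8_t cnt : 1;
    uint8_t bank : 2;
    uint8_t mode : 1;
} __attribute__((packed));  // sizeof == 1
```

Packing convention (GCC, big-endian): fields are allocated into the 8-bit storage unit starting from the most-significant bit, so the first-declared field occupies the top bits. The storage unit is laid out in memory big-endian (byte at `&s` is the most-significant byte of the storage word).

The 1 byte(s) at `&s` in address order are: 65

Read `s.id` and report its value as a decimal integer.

-2

[0]=0x65 (big-endian) → word 0x65
chan [7+:1] = (word>>7) & 0x1 = 0
tag [6+:1] = (word>>6) & 0x1 = 1
id [4+:2] = (word>>4) & 0x3 = 2  ←
cnt [3+:1] = (word>>3) & 0x1 = 0
bank [1+:2] = (word>>1) & 0x3 = 2
mode [0+:1] = (word>>0) & 0x1 = 1
id signed 2b, MSB=1: 2 - 4 = -2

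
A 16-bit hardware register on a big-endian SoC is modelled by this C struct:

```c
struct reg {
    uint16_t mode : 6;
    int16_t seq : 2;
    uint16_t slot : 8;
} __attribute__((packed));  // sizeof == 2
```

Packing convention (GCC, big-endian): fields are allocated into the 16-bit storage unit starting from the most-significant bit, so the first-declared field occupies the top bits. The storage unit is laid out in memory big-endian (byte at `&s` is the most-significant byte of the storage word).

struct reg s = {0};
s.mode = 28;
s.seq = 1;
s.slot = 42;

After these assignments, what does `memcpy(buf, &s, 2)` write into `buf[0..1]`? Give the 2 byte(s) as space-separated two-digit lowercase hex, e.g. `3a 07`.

71 2a

[10+:6] mode=28 & 0x3f = 0x1c; word=0x7000
[8+:2] seq=1 & 0x3 = 0x1; word=0x7100
[0+:8] slot=42 & 0xff = 0x2a; word=0x712a
word = 0x712a → big-endian bytes:
  [0]=0x71  [1]=0x2a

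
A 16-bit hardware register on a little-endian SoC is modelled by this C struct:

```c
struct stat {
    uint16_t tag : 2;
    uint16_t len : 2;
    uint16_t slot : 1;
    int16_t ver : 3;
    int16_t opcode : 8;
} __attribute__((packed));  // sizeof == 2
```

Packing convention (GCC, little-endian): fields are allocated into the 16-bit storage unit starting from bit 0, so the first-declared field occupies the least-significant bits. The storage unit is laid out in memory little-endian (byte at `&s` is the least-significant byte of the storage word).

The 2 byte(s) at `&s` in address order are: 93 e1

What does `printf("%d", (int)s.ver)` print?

[0]=0x93 [1]=0xe1 (little-endian) → word 0xe193
tag [0+:2] = (word>>0) & 0x3 = 3
len [2+:2] = (word>>2) & 0x3 = 0
slot [4+:1] = (word>>4) & 0x1 = 1
ver [5+:3] = (word>>5) & 0x7 = 4  ←
opcode [8+:8] = (word>>8) & 0xff = 225
ver signed 3b, MSB=1: 4 - 8 = -4

-4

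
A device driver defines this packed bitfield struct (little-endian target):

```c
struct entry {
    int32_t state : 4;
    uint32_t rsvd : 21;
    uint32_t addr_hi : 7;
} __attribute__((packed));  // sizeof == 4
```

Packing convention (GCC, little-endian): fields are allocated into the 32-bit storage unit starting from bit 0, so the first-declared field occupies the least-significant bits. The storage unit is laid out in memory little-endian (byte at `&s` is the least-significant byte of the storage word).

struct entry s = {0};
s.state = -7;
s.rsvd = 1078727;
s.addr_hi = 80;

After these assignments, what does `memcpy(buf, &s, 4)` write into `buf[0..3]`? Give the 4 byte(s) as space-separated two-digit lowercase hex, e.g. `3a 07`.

79 5c 07 a1

[0+:4] state=-7 & 0xf = 0x9; word=0x00000009
[4+:21] rsvd=1078727 & 0x1fffff = 0x1075c7; word=0x01075c79
[25+:7] addr_hi=80 & 0x7f = 0x50; word=0xa1075c79
word = 0xa1075c79 → little-endian bytes:
  [0]=0x79  [1]=0x5c  [2]=0x07  [3]=0xa1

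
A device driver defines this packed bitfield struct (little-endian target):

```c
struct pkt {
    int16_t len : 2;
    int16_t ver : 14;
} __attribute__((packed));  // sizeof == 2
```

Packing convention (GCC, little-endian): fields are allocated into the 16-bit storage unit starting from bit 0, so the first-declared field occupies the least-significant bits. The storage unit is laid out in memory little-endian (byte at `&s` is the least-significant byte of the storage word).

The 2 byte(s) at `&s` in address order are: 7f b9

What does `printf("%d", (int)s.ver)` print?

[0]=0x7f [1]=0xb9 (little-endian) → word 0xb97f
len [0+:2] = (word>>0) & 0x3 = 3
ver [2+:14] = (word>>2) & 0x3fff = 11871  ←
ver signed 14b, MSB=1: 11871 - 16384 = -4513

-4513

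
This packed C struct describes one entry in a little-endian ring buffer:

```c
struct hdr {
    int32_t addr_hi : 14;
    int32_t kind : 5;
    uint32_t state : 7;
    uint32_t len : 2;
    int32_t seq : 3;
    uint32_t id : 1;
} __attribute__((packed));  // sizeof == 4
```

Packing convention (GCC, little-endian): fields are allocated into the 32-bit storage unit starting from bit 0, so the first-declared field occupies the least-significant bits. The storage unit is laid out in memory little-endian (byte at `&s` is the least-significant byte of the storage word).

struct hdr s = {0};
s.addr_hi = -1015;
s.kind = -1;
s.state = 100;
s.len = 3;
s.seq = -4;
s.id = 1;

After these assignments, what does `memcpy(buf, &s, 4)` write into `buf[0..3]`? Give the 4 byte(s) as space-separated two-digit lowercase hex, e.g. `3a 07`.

09 fc 27 cf

addr_hi (14b) val=-1015 bits=0x3c09 at bit 0: 0x00003c09
kind (5b) val=-1 bits=0x1f at bit 14: 0x0007fc09
state (7b) val=100 bits=0x64 at bit 19: 0x0327fc09
len (2b) val=3 bits=0x3 at bit 26: 0x0f27fc09
seq (3b) val=-4 bits=0x4 at bit 28: 0x4f27fc09
id (1b) val=1 bits=0x1 at bit 31: 0xcf27fc09
word = 0xcf27fc09 → little-endian bytes:
  [0]=0x09  [1]=0xfc  [2]=0x27  [3]=0xcf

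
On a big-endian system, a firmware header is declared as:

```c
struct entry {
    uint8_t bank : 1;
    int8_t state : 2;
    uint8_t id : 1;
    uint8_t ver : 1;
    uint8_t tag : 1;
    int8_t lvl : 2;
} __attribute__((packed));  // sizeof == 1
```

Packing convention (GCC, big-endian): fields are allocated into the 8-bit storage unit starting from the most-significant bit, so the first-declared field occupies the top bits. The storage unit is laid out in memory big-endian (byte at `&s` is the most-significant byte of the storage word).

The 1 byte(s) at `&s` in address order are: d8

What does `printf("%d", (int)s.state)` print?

[0]=0xd8 (big-endian) → word 0xd8
bank:1 @ bit 7 → (0xd8>>7)&0x1 = 0x1
state:2 @ bit 5 → (0xd8>>5)&0x3 = 0x2  ←
id:1 @ bit 4 → (0xd8>>4)&0x1 = 0x1
ver:1 @ bit 3 → (0xd8>>3)&0x1 = 0x1
tag:1 @ bit 2 → (0xd8>>2)&0x1 = 0x0
lvl:2 @ bit 0 → (0xd8>>0)&0x3 = 0x0
state signed 2b, MSB=1: 2 - 4 = -2

-2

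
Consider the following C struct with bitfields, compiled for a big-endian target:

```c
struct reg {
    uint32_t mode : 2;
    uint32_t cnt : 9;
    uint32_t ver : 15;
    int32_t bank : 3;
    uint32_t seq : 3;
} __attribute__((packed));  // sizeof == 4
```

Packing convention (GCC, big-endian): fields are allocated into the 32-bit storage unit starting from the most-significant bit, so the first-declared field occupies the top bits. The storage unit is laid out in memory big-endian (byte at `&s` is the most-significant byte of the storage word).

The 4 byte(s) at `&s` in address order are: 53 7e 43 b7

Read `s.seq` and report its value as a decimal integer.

7

[0]=0x53 [1]=0x7e [2]=0x43 [3]=0xb7 (big-endian) → word 0x537e43b7
mode [30+:2] = (word>>30) & 0x3 = 1
cnt [21+:9] = (word>>21) & 0x1ff = 155
ver [6+:15] = (word>>6) & 0x7fff = 30990
bank [3+:3] = (word>>3) & 0x7 = 6
seq [0+:3] = (word>>0) & 0x7 = 7  ←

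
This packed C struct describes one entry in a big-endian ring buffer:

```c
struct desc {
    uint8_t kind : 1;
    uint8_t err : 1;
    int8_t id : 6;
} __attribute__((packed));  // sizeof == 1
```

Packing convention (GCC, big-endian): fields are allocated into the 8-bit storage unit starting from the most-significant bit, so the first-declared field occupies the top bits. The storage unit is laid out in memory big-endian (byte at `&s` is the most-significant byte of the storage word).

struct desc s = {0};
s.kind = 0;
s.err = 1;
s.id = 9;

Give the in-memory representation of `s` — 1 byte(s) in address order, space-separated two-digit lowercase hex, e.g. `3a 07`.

49

kind (1b) val=0 bits=0x0 at bit 7: 0x00
err (1b) val=1 bits=0x1 at bit 6: 0x40
id (6b) val=9 bits=0x9 at bit 0: 0x49
word = 0x49 → big-endian bytes:
  [0]=0x49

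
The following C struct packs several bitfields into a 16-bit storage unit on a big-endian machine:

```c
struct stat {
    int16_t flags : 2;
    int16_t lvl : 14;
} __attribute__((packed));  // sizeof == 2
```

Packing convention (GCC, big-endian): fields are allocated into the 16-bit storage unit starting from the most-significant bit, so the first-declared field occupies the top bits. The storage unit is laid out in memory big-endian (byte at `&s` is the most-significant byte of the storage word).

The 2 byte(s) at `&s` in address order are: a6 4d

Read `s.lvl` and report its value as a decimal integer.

[0]=0xa6 [1]=0x4d (big-endian) → word 0xa64d
flags:2 @ bit 14 → (0xa64d>>14)&0x3 = 0x2
lvl:14 @ bit 0 → (0xa64d>>0)&0x3fff = 0x264d  ←
lvl signed 14b, MSB=1: 9805 - 16384 = -6579

-6579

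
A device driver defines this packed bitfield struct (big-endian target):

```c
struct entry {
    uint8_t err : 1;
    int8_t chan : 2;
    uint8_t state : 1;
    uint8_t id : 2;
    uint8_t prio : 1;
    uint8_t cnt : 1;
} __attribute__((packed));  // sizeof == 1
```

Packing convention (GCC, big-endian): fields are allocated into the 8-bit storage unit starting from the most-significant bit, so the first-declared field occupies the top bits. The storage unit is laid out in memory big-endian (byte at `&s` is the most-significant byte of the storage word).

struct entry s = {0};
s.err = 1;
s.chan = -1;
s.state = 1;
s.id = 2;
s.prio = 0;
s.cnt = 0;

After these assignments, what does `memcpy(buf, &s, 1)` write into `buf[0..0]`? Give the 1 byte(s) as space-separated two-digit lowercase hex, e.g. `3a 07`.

[7+:1] err=1 & 0x1 = 0x1; word=0x80
[5+:2] chan=-1 & 0x3 = 0x3; word=0xe0
[4+:1] state=1 & 0x1 = 0x1; word=0xf0
[2+:2] id=2 & 0x3 = 0x2; word=0xf8
[1+:1] prio=0 & 0x1 = 0x0; word=0xf8
[0+:1] cnt=0 & 0x1 = 0x0; word=0xf8
word = 0xf8 → big-endian bytes:
  [0]=0xf8

f8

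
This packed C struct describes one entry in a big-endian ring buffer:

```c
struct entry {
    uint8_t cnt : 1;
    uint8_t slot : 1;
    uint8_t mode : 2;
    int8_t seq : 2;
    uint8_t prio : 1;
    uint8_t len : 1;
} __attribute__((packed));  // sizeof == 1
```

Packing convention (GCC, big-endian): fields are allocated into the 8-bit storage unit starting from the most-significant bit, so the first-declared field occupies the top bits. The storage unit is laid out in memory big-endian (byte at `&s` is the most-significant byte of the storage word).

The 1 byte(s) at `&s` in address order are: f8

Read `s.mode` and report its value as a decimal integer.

3

[0]=0xf8 (big-endian) → word 0xf8
cnt [7+:1] = (word>>7) & 0x1 = 1
slot [6+:1] = (word>>6) & 0x1 = 1
mode [4+:2] = (word>>4) & 0x3 = 3  ←
seq [2+:2] = (word>>2) & 0x3 = 2
prio [1+:1] = (word>>1) & 0x1 = 0
len [0+:1] = (word>>0) & 0x1 = 0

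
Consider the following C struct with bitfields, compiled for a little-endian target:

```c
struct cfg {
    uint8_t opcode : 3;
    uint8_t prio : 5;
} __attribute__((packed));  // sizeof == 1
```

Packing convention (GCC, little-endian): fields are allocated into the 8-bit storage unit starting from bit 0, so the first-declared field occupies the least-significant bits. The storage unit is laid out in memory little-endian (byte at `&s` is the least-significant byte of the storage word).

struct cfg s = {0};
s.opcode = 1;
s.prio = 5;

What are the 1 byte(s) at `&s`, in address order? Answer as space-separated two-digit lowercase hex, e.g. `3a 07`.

opcode (3b) val=1 bits=0x1 at bit 0: 0x01
prio (5b) val=5 bits=0x5 at bit 3: 0x29
word = 0x29 → little-endian bytes:
  [0]=0x29

29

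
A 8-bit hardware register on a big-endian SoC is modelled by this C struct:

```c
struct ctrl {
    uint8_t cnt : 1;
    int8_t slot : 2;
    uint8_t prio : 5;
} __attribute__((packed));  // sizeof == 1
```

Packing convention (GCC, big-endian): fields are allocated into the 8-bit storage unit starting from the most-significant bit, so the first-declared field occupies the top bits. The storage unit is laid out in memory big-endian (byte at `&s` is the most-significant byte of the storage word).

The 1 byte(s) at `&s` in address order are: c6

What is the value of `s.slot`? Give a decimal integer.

[0]=0xc6 (big-endian) → word 0xc6
cnt [7+:1] = (word>>7) & 0x1 = 1
slot [5+:2] = (word>>5) & 0x3 = 2  ←
prio [0+:5] = (word>>0) & 0x1f = 6
slot signed 2b, MSB=1: 2 - 4 = -2

-2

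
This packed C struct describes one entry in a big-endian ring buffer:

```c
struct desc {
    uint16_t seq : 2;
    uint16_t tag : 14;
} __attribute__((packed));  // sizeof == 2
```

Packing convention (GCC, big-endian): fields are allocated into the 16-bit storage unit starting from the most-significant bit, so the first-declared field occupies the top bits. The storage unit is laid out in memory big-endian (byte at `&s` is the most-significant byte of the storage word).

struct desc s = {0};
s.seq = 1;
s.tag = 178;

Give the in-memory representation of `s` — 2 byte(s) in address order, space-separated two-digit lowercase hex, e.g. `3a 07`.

40 b2

[14+:2] seq=1 & 0x3 = 0x1; word=0x4000
[0+:14] tag=178 & 0x3fff = 0xb2; word=0x40b2
word = 0x40b2 → big-endian bytes:
  [0]=0x40  [1]=0xb2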